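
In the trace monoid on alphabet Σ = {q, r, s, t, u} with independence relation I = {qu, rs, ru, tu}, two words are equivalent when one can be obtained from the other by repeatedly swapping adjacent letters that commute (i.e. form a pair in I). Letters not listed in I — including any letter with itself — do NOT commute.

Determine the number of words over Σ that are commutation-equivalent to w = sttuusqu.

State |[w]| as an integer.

piece 0:s — minimal
piece 1:t rests on {0:s}
piece 2:t rests on {1:t}
piece 3:u rests on {0:s}
piece 4:u rests on {3:u}
piece 5:s rests on {2:t, 4:u}
piece 6:q rests on {5:s}
piece 7:u rests on {5:s}
minimal pieces: {0:s}
ways to finish when only these pieces remain (= sum over removing one remaining piece with nothing left below it):
  1 left: {6}→1  {7}→1
  2 left: {6,7}→2
  3 left: {5,6,7}→2
  4 left: {2,5,6,7}→2  {4,5,6,7}→2
  5 left: {1,2,5,6,7}→2  {2,4,5,6,7}→4  {3,4,5,6,7}→2
  6 left: {1,2,4,5,6,7}→6  {2,3,4,5,6,7}→6
  placing 0:s first → 12 extensions

12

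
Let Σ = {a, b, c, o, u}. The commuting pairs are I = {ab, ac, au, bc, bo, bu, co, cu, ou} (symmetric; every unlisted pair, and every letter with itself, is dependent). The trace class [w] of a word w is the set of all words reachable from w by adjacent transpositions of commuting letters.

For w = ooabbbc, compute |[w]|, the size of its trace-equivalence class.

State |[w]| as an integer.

140

#0=o has no predecessor
#1=o depends on [0:o]
#2=a depends on [1:o]
#3=b has no predecessor
#4=b depends on [3:b]
#5=b depends on [4:b]
#6=c has no predecessor
sources: [0:o, 3:b, 6:c]
N(rest) = Σ N(rest − s) over sources s of rest; N(one piece) = 1:
  size 1 → [2]=1  [5]=1  [6]=1
  size 2 → [1,2]=1  [2,5]=2  [2,6]=2  [4,5]=1  [5,6]=2
  size 3 → [0,1,2]=1  [1,2,5]=3  [1,2,6]=3  [2,4,5]=3  [2,5,6]=6  [3,4,5]=1  [4,5,6]=3
  size 4 → [0,1,2,5]=4  [0,1,2,6]=4  [1,2,4,5]=6  [1,2,5,6]=12  [2,3,4,5]=4  [2,4,5,6]=12  [3,4,5,6]=4
  size 5 → [0,1,2,4,5]=10  [0,1,2,5,6]=20  [1,2,3,4,5]=10  [1,2,4,5,6]=30  [2,3,4,5,6]=20
  first=0(o) contributes 60
  first=3(b) contributes 60
  first=6(c) contributes 20
|[w]| = 140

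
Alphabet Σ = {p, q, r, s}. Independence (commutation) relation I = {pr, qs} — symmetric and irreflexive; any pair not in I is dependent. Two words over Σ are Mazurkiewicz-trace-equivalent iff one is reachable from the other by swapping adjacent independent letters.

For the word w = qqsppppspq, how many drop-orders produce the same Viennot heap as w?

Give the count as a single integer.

#0=q has no predecessor
#1=q depends on [0:q]
#2=s has no predecessor
#3=p depends on [1:q, 2:s]
#4=p depends on [3:p]
#5=p depends on [4:p]
#6=p depends on [5:p]
#7=s depends on [6:p]
#8=p depends on [7:s]
#9=q depends on [8:p]
sources: [0:q, 2:s]
N(rest) = Σ N(rest − s) over sources s of rest; N(one piece) = 1:
  size 1 → [9]=1
  size 2 → [8,9]=1
  size 3 → [7,8,9]=1
  size 4 → [6,7,8,9]=1
  size 5 → [5,6,7,8,9]=1
  size 6 → [4,5,6,7,8,9]=1
  size 7 → [3,4,5,6,7,8,9]=1
  size 8 → [1,3,4,5,6,7,8,9]=1  [2,3,4,5,6,7,8,9]=1
  first=0(q) contributes 2
  first=2(s) contributes 1
|[w]| = 3

3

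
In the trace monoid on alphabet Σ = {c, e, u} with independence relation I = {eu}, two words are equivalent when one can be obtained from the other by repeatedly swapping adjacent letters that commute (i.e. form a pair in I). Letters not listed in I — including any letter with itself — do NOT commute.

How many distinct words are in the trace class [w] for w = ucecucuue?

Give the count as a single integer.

3

0(u) covers ∅
1(c) covers 0:u
2(e) covers 1:c
3(c) covers 2:e
4(u) covers 3:c
5(c) covers 4:u
6(u) covers 5:c
7(u) covers 6:u
8(e) covers 5:c
floor of heap: 0:u
completions by unplaced set U, small U first (add the entries for U minus each lowest piece of U):
  |U|=1: {7}:1  {8}:1
  |U|=2: {6,7}:1  {7,8}:2
  |U|=3: {6,7,8}:3
  |U|=4: {5,6,7,8}:3
  |U|=5: {4,5,6,7,8}:3
  |U|=6: {3,4,5,6,7,8}:3
  |U|=7: {2,3,4,5,6,7,8}:3
  start at 0(u): 3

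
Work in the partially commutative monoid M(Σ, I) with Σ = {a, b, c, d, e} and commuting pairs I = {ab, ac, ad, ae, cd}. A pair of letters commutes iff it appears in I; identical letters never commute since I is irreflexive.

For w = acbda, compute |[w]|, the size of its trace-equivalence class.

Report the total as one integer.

drop 0:a onto floor
drop 1:c onto floor
drop 2:b onto {1:c}
drop 3:d onto {2:b}
drop 4:a onto {0:a}
ground layer = {0:a, 1:c}
drop-orders for the pieces not yet dropped (sum over which currently-grounded one goes next):
  1 to go: {3} 1  {4} 1
  2 to go: {0,4} 1  {2,3} 1  {3,4} 2
  3 to go: {0,3,4} 3  {1,2,3} 1  {2,3,4} 3
  if 0:a drops first: 4 orders
  if 1:c drops first: 6 orders
heap linearizations: 10

10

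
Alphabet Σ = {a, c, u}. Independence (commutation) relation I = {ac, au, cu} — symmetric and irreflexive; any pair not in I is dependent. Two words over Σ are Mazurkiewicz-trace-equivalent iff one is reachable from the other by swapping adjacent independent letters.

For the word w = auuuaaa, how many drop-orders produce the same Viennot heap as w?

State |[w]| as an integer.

35

piece 0:a — minimal
piece 1:u — minimal
piece 2:u rests on {1:u}
piece 3:u rests on {2:u}
piece 4:a rests on {0:a}
piece 5:a rests on {4:a}
piece 6:a rests on {5:a}
minimal pieces: {0:a, 1:u}
ways to finish when only these pieces remain (= sum over removing one remaining piece with nothing left below it):
  1 left: {3}→1  {6}→1
  2 left: {2,3}→1  {3,6}→2  {5,6}→1
  3 left: {1,2,3}→1  {2,3,6}→3  {3,5,6}→3  {4,5,6}→1
  4 left: {0,4,5,6}→1  {1,2,3,6}→4  {2,3,5,6}→6  {3,4,5,6}→4
  5 left: {0,3,4,5,6}→5  {1,2,3,5,6}→10  {2,3,4,5,6}→10
  placing 0:a first → 20 extensions
  placing 1:u first → 15 extensions
total linear extensions = 35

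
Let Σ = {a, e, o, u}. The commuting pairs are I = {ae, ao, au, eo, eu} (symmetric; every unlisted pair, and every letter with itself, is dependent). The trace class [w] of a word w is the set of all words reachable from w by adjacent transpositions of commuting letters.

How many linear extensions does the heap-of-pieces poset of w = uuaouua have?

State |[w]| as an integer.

21

#0=u has no predecessor
#1=u depends on [0:u]
#2=a has no predecessor
#3=o depends on [1:u]
#4=u depends on [3:o]
#5=u depends on [4:u]
#6=a depends on [2:a]
sources: [0:u, 2:a]
N(rest) = Σ N(rest − s) over sources s of rest; N(one piece) = 1:
  size 1 → [5]=1  [6]=1
  size 2 → [2,6]=1  [4,5]=1  [5,6]=2
  size 3 → [2,5,6]=3  [3,4,5]=1  [4,5,6]=3
  size 4 → [1,3,4,5]=1  [2,4,5,6]=6  [3,4,5,6]=4
  size 5 → [0,1,3,4,5]=1  [1,3,4,5,6]=5  [2,3,4,5,6]=10
  first=0(u) contributes 15
  first=2(a) contributes 6
|[w]| = 21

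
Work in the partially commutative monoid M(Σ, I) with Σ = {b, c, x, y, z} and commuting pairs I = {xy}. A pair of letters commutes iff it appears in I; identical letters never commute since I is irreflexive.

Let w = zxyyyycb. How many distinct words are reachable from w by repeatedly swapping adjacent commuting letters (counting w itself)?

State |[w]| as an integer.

5

drop 0:z onto floor
drop 1:x onto {0:z}
drop 2:y onto {0:z}
drop 3:y onto {2:y}
drop 4:y onto {3:y}
drop 5:y onto {4:y}
drop 6:c onto {1:x, 5:y}
drop 7:b onto {6:c}
ground layer = {0:z}
drop-orders for the pieces not yet dropped (sum over which currently-grounded one goes next):
  1 to go: {7} 1
  2 to go: {6,7} 1
  3 to go: {1,6,7} 1  {5,6,7} 1
  4 to go: {1,5,6,7} 2  {4,5,6,7} 1
  5 to go: {1,4,5,6,7} 3  {3,4,5,6,7} 1
  6 to go: {1,3,4,5,6,7} 4  {2,3,4,5,6,7} 1
  if 0:z drops first: 5 orders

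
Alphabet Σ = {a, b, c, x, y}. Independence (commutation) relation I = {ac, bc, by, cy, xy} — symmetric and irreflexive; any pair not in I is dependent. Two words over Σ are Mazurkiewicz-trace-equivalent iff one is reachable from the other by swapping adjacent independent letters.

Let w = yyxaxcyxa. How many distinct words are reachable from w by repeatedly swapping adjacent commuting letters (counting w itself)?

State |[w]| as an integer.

0(y) covers ∅
1(y) covers 0:y
2(x) covers ∅
3(a) covers 1:y, 2:x
4(x) covers 3:a
5(c) covers 4:x
6(y) covers 3:a
7(x) covers 5:c
8(a) covers 6:y, 7:x
floor of heap: 0:y, 2:x
completions by unplaced set U, small U first (add the entries for U minus each lowest piece of U):
  |U|=1: {8}:1
  |U|=2: {6,8}:1  {7,8}:1
  |U|=3: {5,7,8}:1  {6,7,8}:2
  |U|=4: {4,5,7,8}:1  {5,6,7,8}:3
  |U|=5: {4,5,6,7,8}:4
  |U|=6: {3,4,5,6,7,8}:4
  |U|=7: {1,3,4,5,6,7,8}:4  {2,3,4,5,6,7,8}:4
  start at 0(y): 8
  start at 2(x): 4
sum over floor = 12

12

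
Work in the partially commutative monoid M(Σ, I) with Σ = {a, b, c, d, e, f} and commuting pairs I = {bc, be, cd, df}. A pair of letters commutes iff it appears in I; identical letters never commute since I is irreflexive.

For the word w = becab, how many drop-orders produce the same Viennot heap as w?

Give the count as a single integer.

3

drop 0:b onto floor
drop 1:e onto floor
drop 2:c onto {1:e}
drop 3:a onto {0:b, 2:c}
drop 4:b onto {3:a}
ground layer = {0:b, 1:e}
drop-orders for the pieces not yet dropped (sum over which currently-grounded one goes next):
  1 to go: {4} 1
  2 to go: {3,4} 1
  3 to go: {0,3,4} 1  {2,3,4} 1
  if 0:b drops first: 1 orders
  if 1:e drops first: 2 orders
heap linearizations: 3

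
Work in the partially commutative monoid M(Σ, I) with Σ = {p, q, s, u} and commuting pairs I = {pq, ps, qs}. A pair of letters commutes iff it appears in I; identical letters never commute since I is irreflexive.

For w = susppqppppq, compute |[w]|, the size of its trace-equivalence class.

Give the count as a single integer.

252

drop 0:s onto floor
drop 1:u onto {0:s}
drop 2:s onto {1:u}
drop 3:p onto {1:u}
drop 4:p onto {3:p}
drop 5:q onto {1:u}
drop 6:p onto {4:p}
drop 7:p onto {6:p}
drop 8:p onto {7:p}
drop 9:p onto {8:p}
drop 10:q onto {5:q}
ground layer = {0:s}
drop-orders for the pieces not yet dropped (sum over which currently-grounded one goes next):
  1 to go: {2} 1  {9} 1  {10} 1
  2 to go: {2,9} 2  {2,10} 2  {5,10} 1  {8,9} 1  {9,10} 2
  3 to go: {2,5,10} 3  {2,8,9} 3  {2,9,10} 6  {5,9,10} 3  {7,8,9} 1  {8,9,10} 3
  4 to go: {2,5,9,10} 12  {2,7,8,9} 4  {2,8,9,10} 12  {5,8,9,10} 6  {6,7,8,9} 1  {7,8,9,10} 4
  5 to go: {2,5,8,9,10} 30  {2,6,7,8,9} 5  {2,7,8,9,10} 20  {4,6,7,8,9} 1  {5,7,8,9,10} 10  {6,7,8,9,10} 5
  6 to go: {2,4,6,7,8,9} 6  {2,5,7,8,9,10} 60  {2,6,7,8,9,10} 30  {3,4,6,7,8,9} 1  {4,6,7,8,9,10} 6  {5,6,7,8,9,10} 15
  7 to go: {2,3,4,6,7,8,9} 7  {2,4,6,7,8,9,10} 42  {2,5,6,7,8,9,10} 105  {3,4,6,7,8,9,10} 7  {4,5,6,7,8,9,10} 21
  8 to go: {2,3,4,6,7,8,9,10} 56  {2,4,5,6,7,8,9,10} 168  {3,4,5,6,7,8,9,10} 28
  9 to go: {2,3,4,5,6,7,8,9,10} 252
  if 0:s drops first: 252 orders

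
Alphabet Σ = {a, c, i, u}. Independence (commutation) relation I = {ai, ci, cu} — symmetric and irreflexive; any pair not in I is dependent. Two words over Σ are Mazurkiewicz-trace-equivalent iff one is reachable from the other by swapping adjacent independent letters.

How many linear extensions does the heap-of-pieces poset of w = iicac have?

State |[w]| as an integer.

10

#0=i has no predecessor
#1=i depends on [0:i]
#2=c has no predecessor
#3=a depends on [2:c]
#4=c depends on [3:a]
sources: [0:i, 2:c]
N(rest) = Σ N(rest − s) over sources s of rest; N(one piece) = 1:
  size 1 → [1]=1  [4]=1
  size 2 → [0,1]=1  [1,4]=2  [3,4]=1
  size 3 → [0,1,4]=3  [1,3,4]=3  [2,3,4]=1
  first=0(i) contributes 4
  first=2(c) contributes 6
|[w]| = 10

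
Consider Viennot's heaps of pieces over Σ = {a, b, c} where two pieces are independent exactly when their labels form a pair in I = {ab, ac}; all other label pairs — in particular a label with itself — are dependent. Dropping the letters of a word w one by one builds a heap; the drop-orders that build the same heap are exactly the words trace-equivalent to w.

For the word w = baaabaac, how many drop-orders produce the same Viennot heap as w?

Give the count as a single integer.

piece 0:b — minimal
piece 1:a — minimal
piece 2:a rests on {1:a}
piece 3:a rests on {2:a}
piece 4:b rests on {0:b}
piece 5:a rests on {3:a}
piece 6:a rests on {5:a}
piece 7:c rests on {4:b}
minimal pieces: {0:b, 1:a}
ways to finish when only these pieces remain (= sum over removing one remaining piece with nothing left below it):
  1 left: {6}→1  {7}→1
  2 left: {4,7}→1  {5,6}→1  {6,7}→2
  3 left: {0,4,7}→1  {3,5,6}→1  {4,6,7}→3  {5,6,7}→3
  4 left: {0,4,6,7}→4  {2,3,5,6}→1  {3,5,6,7}→4  {4,5,6,7}→6
  5 left: {0,4,5,6,7}→10  {1,2,3,5,6}→1  {2,3,5,6,7}→5  {3,4,5,6,7}→10
  6 left: {0,3,4,5,6,7}→20  {1,2,3,5,6,7}→6  {2,3,4,5,6,7}→15
  placing 0:b first → 21 extensions
  placing 1:a first → 35 extensions
total linear extensions = 56

56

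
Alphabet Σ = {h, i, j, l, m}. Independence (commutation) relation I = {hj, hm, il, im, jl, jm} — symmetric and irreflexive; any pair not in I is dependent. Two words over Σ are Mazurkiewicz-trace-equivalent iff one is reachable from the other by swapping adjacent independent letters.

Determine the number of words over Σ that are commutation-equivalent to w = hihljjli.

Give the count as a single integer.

0(h) covers ∅
1(i) covers 0:h
2(h) covers 1:i
3(l) covers 2:h
4(j) covers 1:i
5(j) covers 4:j
6(l) covers 3:l
7(i) covers 2:h, 5:j
floor of heap: 0:h
completions by unplaced set U, small U first (add the entries for U minus each lowest piece of U):
  |U|=1: {6}:1  {7}:1
  |U|=2: {3,6}:1  {5,7}:1  {6,7}:2
  |U|=3: {3,6,7}:3  {4,5,7}:1  {5,6,7}:3
  |U|=4: {2,3,6,7}:3  {3,5,6,7}:6  {4,5,6,7}:4
  |U|=5: {2,3,5,6,7}:9  {3,4,5,6,7}:10
  |U|=6: {2,3,4,5,6,7}:19
  start at 0(h): 19

19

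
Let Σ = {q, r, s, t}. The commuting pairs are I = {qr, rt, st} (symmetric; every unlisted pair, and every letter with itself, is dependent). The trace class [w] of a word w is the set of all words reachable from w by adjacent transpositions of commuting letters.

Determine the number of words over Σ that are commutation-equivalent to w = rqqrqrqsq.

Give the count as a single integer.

35

piece 0:r — minimal
piece 1:q — minimal
piece 2:q rests on {1:q}
piece 3:r rests on {0:r}
piece 4:q rests on {2:q}
piece 5:r rests on {3:r}
piece 6:q rests on {4:q}
piece 7:s rests on {5:r, 6:q}
piece 8:q rests on {7:s}
minimal pieces: {0:r, 1:q}
ways to finish when only these pieces remain (= sum over removing one remaining piece with nothing left below it):
  1 left: {8}→1
  2 left: {7,8}→1
  3 left: {5,7,8}→1  {6,7,8}→1
  4 left: {3,5,7,8}→1  {4,6,7,8}→1  {5,6,7,8}→2
  5 left: {0,3,5,7,8}→1  {2,4,6,7,8}→1  {3,5,6,7,8}→3  {4,5,6,7,8}→3
  6 left: {0,3,5,6,7,8}→4  {1,2,4,6,7,8}→1  {2,4,5,6,7,8}→4  {3,4,5,6,7,8}→6
  7 left: {0,3,4,5,6,7,8}→10  {1,2,4,5,6,7,8}→5  {2,3,4,5,6,7,8}→10
  placing 0:r first → 15 extensions
  placing 1:q first → 20 extensions
total linear extensions = 35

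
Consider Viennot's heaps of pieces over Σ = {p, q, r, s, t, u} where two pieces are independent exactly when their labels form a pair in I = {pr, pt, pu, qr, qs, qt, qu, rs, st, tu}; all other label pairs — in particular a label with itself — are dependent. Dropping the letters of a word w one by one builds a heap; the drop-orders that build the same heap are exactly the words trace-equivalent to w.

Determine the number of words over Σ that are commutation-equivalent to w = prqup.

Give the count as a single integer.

drop 0:p onto floor
drop 1:r onto floor
drop 2:q onto {0:p}
drop 3:u onto {1:r}
drop 4:p onto {2:q}
ground layer = {0:p, 1:r}
drop-orders for the pieces not yet dropped (sum over which currently-grounded one goes next):
  1 to go: {3} 1  {4} 1
  2 to go: {1,3} 1  {2,4} 1  {3,4} 2
  3 to go: {0,2,4} 1  {1,3,4} 3  {2,3,4} 3
  if 0:p drops first: 6 orders
  if 1:r drops first: 4 orders
heap linearizations: 10

10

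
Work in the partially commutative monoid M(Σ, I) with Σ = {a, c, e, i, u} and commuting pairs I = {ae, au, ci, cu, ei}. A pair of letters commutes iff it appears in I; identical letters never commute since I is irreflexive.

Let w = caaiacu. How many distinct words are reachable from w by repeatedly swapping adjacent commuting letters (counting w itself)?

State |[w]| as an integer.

piece 0:c — minimal
piece 1:a rests on {0:c}
piece 2:a rests on {1:a}
piece 3:i rests on {2:a}
piece 4:a rests on {3:i}
piece 5:c rests on {4:a}
piece 6:u rests on {3:i}
minimal pieces: {0:c}
ways to finish when only these pieces remain (= sum over removing one remaining piece with nothing left below it):
  1 left: {5}→1  {6}→1
  2 left: {4,5}→1  {5,6}→2
  3 left: {4,5,6}→3
  4 left: {3,4,5,6}→3
  5 left: {2,3,4,5,6}→3
  placing 0:c first → 3 extensions

3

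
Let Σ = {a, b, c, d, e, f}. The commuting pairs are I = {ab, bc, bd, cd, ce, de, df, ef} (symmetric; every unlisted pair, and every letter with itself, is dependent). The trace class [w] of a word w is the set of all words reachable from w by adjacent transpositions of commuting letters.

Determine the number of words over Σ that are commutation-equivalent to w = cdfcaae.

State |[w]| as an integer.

piece 0:c — minimal
piece 1:d — minimal
piece 2:f rests on {0:c}
piece 3:c rests on {2:f}
piece 4:a rests on {1:d, 3:c}
piece 5:a rests on {4:a}
piece 6:e rests on {5:a}
minimal pieces: {0:c, 1:d}
ways to finish when only these pieces remain (= sum over removing one remaining piece with nothing left below it):
  1 left: {6}→1
  2 left: {5,6}→1
  3 left: {4,5,6}→1
  4 left: {1,4,5,6}→1  {3,4,5,6}→1
  5 left: {1,3,4,5,6}→2  {2,3,4,5,6}→1
  placing 0:c first → 3 extensions
  placing 1:d first → 1 extensions
total linear extensions = 4

4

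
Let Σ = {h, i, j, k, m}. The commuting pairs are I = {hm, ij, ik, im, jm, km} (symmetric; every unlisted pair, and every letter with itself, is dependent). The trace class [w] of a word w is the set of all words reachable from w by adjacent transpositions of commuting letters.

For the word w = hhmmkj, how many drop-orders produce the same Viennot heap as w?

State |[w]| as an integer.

0(h) covers ∅
1(h) covers 0:h
2(m) covers ∅
3(m) covers 2:m
4(k) covers 1:h
5(j) covers 4:k
floor of heap: 0:h, 2:m
completions by unplaced set U, small U first (add the entries for U minus each lowest piece of U):
  |U|=1: {3}:1  {5}:1
  |U|=2: {2,3}:1  {3,5}:2  {4,5}:1
  |U|=3: {1,4,5}:1  {2,3,5}:3  {3,4,5}:3
  |U|=4: {0,1,4,5}:1  {1,3,4,5}:4  {2,3,4,5}:6
  start at 0(h): 10
  start at 2(m): 5
sum over floor = 15

15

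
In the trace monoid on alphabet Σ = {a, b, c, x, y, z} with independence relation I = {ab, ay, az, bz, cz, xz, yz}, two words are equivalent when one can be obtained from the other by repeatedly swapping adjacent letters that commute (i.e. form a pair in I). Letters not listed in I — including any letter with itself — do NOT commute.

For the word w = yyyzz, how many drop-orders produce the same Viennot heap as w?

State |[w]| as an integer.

0(y) covers ∅
1(y) covers 0:y
2(y) covers 1:y
3(z) covers ∅
4(z) covers 3:z
floor of heap: 0:y, 3:z
completions by unplaced set U, small U first (add the entries for U minus each lowest piece of U):
  |U|=1: {2}:1  {4}:1
  |U|=2: {1,2}:1  {2,4}:2  {3,4}:1
  |U|=3: {0,1,2}:1  {1,2,4}:3  {2,3,4}:3
  start at 0(y): 6
  start at 3(z): 4
sum over floor = 10

10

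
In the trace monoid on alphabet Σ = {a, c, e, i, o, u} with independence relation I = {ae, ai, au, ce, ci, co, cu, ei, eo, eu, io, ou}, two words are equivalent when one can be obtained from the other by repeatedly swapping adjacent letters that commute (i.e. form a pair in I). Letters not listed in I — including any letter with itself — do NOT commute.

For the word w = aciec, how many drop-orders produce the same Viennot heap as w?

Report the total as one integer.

20

0(a) covers ∅
1(c) covers 0:a
2(i) covers ∅
3(e) covers ∅
4(c) covers 1:c
floor of heap: 0:a, 2:i, 3:e
completions by unplaced set U, small U first (add the entries for U minus each lowest piece of U):
  |U|=1: {2}:1  {3}:1  {4}:1
  |U|=2: {1,4}:1  {2,3}:2  {2,4}:2  {3,4}:2
  |U|=3: {0,1,4}:1  {1,2,4}:3  {1,3,4}:3  {2,3,4}:6
  start at 0(a): 12
  start at 2(i): 4
  start at 3(e): 4
sum over floor = 20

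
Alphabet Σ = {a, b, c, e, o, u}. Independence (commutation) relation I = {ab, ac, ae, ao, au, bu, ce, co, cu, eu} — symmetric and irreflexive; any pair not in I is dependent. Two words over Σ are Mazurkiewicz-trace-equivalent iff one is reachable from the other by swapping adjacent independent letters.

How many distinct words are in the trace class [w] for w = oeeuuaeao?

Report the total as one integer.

360

#0=o has no predecessor
#1=e depends on [0:o]
#2=e depends on [1:e]
#3=u depends on [0:o]
#4=u depends on [3:u]
#5=a has no predecessor
#6=e depends on [2:e]
#7=a depends on [5:a]
#8=o depends on [4:u, 6:e]
sources: [0:o, 5:a]
N(rest) = Σ N(rest − s) over sources s of rest; N(one piece) = 1:
  size 1 → [7]=1  [8]=1
  size 2 → [4,8]=1  [5,7]=1  [6,8]=1  [7,8]=2
  size 3 → [2,6,8]=1  [3,4,8]=1  [4,6,8]=2  [4,7,8]=3  [5,7,8]=3  [6,7,8]=3
  size 4 → [1,2,6,8]=1  [2,4,6,8]=3  [2,6,7,8]=4  [3,4,6,8]=3  [3,4,7,8]=4  [4,5,7,8]=6  [4,6,7,8]=8  [5,6,7,8]=6
  size 5 → [1,2,4,6,8]=4  [1,2,6,7,8]=5  [2,3,4,6,8]=6  [2,4,6,7,8]=15  [2,5,6,7,8]=10  [3,4,5,7,8]=10  [3,4,6,7,8]=15  [4,5,6,7,8]=20
  size 6 → [1,2,3,4,6,8]=10  [1,2,4,6,7,8]=24  [1,2,5,6,7,8]=15  [2,3,4,6,7,8]=36  [2,4,5,6,7,8]=45  [3,4,5,6,7,8]=45
  size 7 → [0,1,2,3,4,6,8]=10  [1,2,3,4,6,7,8]=70  [1,2,4,5,6,7,8]=84  [2,3,4,5,6,7,8]=126
  first=0(o) contributes 280
  first=5(a) contributes 80
|[w]| = 360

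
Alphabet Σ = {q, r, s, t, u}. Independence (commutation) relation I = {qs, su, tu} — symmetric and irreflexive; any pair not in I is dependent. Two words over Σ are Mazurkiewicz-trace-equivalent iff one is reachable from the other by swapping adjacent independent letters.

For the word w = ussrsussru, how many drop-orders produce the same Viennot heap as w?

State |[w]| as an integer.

12

#0=u has no predecessor
#1=s has no predecessor
#2=s depends on [1:s]
#3=r depends on [0:u, 2:s]
#4=s depends on [3:r]
#5=u depends on [3:r]
#6=s depends on [4:s]
#7=s depends on [6:s]
#8=r depends on [5:u, 7:s]
#9=u depends on [8:r]
sources: [0:u, 1:s]
N(rest) = Σ N(rest − s) over sources s of rest; N(one piece) = 1:
  size 1 → [9]=1
  size 2 → [8,9]=1
  size 3 → [5,8,9]=1  [7,8,9]=1
  size 4 → [5,7,8,9]=2  [6,7,8,9]=1
  size 5 → [4,6,7,8,9]=1  [5,6,7,8,9]=3
  size 6 → [4,5,6,7,8,9]=4
  size 7 → [3,4,5,6,7,8,9]=4
  size 8 → [0,3,4,5,6,7,8,9]=4  [2,3,4,5,6,7,8,9]=4
  first=0(u) contributes 4
  first=1(s) contributes 8
|[w]| = 12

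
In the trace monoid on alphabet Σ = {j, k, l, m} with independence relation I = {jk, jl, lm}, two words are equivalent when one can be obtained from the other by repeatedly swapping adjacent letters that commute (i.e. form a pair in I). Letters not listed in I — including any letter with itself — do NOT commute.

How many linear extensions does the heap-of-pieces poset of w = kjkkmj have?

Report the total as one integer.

4

0(k) covers ∅
1(j) covers ∅
2(k) covers 0:k
3(k) covers 2:k
4(m) covers 1:j, 3:k
5(j) covers 4:m
floor of heap: 0:k, 1:j
completions by unplaced set U, small U first (add the entries for U minus each lowest piece of U):
  |U|=1: {5}:1
  |U|=2: {4,5}:1
  |U|=3: {1,4,5}:1  {3,4,5}:1
  |U|=4: {1,3,4,5}:2  {2,3,4,5}:1
  start at 0(k): 3
  start at 1(j): 1
sum over floor = 4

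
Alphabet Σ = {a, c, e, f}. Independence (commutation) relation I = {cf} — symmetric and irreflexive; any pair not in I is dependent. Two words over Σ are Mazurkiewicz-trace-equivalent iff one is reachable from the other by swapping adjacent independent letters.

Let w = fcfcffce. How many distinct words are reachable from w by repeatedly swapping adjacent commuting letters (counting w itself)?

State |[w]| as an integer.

drop 0:f onto floor
drop 1:c onto floor
drop 2:f onto {0:f}
drop 3:c onto {1:c}
drop 4:f onto {2:f}
drop 5:f onto {4:f}
drop 6:c onto {3:c}
drop 7:e onto {5:f, 6:c}
ground layer = {0:f, 1:c}
drop-orders for the pieces not yet dropped (sum over which currently-grounded one goes next):
  1 to go: {7} 1
  2 to go: {5,7} 1  {6,7} 1
  3 to go: {3,6,7} 1  {4,5,7} 1  {5,6,7} 2
  4 to go: {1,3,6,7} 1  {2,4,5,7} 1  {3,5,6,7} 3  {4,5,6,7} 3
  5 to go: {0,2,4,5,7} 1  {1,3,5,6,7} 4  {2,4,5,6,7} 4  {3,4,5,6,7} 6
  6 to go: {0,2,4,5,6,7} 5  {1,3,4,5,6,7} 10  {2,3,4,5,6,7} 10
  if 0:f drops first: 20 orders
  if 1:c drops first: 15 orders
heap linearizations: 35

35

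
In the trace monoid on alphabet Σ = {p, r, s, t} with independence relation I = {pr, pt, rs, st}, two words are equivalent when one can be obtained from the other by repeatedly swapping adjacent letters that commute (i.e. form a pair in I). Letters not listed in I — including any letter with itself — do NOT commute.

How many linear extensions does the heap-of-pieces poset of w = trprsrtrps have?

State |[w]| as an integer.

piece 0:t — minimal
piece 1:r rests on {0:t}
piece 2:p — minimal
piece 3:r rests on {1:r}
piece 4:s rests on {2:p}
piece 5:r rests on {3:r}
piece 6:t rests on {5:r}
piece 7:r rests on {6:t}
piece 8:p rests on {4:s}
piece 9:s rests on {8:p}
minimal pieces: {0:t, 2:p}
ways to finish when only these pieces remain (= sum over removing one remaining piece with nothing left below it):
  1 left: {7}→1  {9}→1
  2 left: {6,7}→1  {7,9}→2  {8,9}→1
  3 left: {4,8,9}→1  {5,6,7}→1  {6,7,9}→3  {7,8,9}→3
  4 left: {2,4,8,9}→1  {3,5,6,7}→1  {4,7,8,9}→4  {5,6,7,9}→4  {6,7,8,9}→6
  5 left: {1,3,5,6,7}→1  {2,4,7,8,9}→5  {3,5,6,7,9}→5  {4,6,7,8,9}→10  {5,6,7,8,9}→10
  6 left: {0,1,3,5,6,7}→1  {1,3,5,6,7,9}→6  {2,4,6,7,8,9}→15  {3,5,6,7,8,9}→15  {4,5,6,7,8,9}→20
  7 left: {0,1,3,5,6,7,9}→7  {1,3,5,6,7,8,9}→21  {2,4,5,6,7,8,9}→35  {3,4,5,6,7,8,9}→35
  8 left: {0,1,3,5,6,7,8,9}→28  {1,3,4,5,6,7,8,9}→56  {2,3,4,5,6,7,8,9}→70
  placing 0:t first → 126 extensions
  placing 2:p first → 84 extensions
total linear extensions = 210

210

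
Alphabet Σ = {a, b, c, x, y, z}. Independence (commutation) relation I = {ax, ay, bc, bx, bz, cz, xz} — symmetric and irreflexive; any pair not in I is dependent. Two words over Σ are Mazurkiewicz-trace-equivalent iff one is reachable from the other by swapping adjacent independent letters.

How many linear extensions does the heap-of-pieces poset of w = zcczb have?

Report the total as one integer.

piece 0:z — minimal
piece 1:c — minimal
piece 2:c rests on {1:c}
piece 3:z rests on {0:z}
piece 4:b — minimal
minimal pieces: {0:z, 1:c, 4:b}
ways to finish when only these pieces remain (= sum over removing one remaining piece with nothing left below it):
  1 left: {2}→1  {3}→1  {4}→1
  2 left: {0,3}→1  {1,2}→1  {2,3}→2  {2,4}→2  {3,4}→2
  3 left: {0,2,3}→3  {0,3,4}→3  {1,2,3}→3  {1,2,4}→3  {2,3,4}→6
  placing 0:z first → 12 extensions
  placing 1:c first → 12 extensions
  placing 4:b first → 6 extensions
total linear extensions = 30

30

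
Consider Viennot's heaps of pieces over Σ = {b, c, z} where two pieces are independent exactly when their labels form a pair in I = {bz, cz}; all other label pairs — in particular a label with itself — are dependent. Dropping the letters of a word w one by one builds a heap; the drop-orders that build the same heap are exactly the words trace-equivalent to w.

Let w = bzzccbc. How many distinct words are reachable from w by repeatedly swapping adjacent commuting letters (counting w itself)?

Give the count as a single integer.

21

drop 0:b onto floor
drop 1:z onto floor
drop 2:z onto {1:z}
drop 3:c onto {0:b}
drop 4:c onto {3:c}
drop 5:b onto {4:c}
drop 6:c onto {5:b}
ground layer = {0:b, 1:z}
drop-orders for the pieces not yet dropped (sum over which currently-grounded one goes next):
  1 to go: {2} 1  {6} 1
  2 to go: {1,2} 1  {2,6} 2  {5,6} 1
  3 to go: {1,2,6} 3  {2,5,6} 3  {4,5,6} 1
  4 to go: {1,2,5,6} 6  {2,4,5,6} 4  {3,4,5,6} 1
  5 to go: {0,3,4,5,6} 1  {1,2,4,5,6} 10  {2,3,4,5,6} 5
  if 0:b drops first: 15 orders
  if 1:z drops first: 6 orders
heap linearizations: 21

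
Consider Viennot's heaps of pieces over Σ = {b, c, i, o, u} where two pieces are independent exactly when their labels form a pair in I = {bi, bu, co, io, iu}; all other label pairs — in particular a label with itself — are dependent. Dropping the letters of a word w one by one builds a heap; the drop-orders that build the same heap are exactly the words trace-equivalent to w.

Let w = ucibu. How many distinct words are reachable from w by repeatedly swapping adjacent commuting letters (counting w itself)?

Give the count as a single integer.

piece 0:u — minimal
piece 1:c rests on {0:u}
piece 2:i rests on {1:c}
piece 3:b rests on {1:c}
piece 4:u rests on {1:c}
minimal pieces: {0:u}
ways to finish when only these pieces remain (= sum over removing one remaining piece with nothing left below it):
  1 left: {2}→1  {3}→1  {4}→1
  2 left: {2,3}→2  {2,4}→2  {3,4}→2
  3 left: {2,3,4}→6
  placing 0:u first → 6 extensions

6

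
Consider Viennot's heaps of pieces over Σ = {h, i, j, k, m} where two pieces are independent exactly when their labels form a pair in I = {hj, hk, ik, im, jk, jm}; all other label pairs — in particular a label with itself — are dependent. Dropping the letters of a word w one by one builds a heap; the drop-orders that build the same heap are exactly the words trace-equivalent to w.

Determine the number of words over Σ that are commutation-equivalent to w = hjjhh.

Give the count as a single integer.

piece 0:h — minimal
piece 1:j — minimal
piece 2:j rests on {1:j}
piece 3:h rests on {0:h}
piece 4:h rests on {3:h}
minimal pieces: {0:h, 1:j}
ways to finish when only these pieces remain (= sum over removing one remaining piece with nothing left below it):
  1 left: {2}→1  {4}→1
  2 left: {1,2}→1  {2,4}→2  {3,4}→1
  3 left: {0,3,4}→1  {1,2,4}→3  {2,3,4}→3
  placing 0:h first → 6 extensions
  placing 1:j first → 4 extensions
total linear extensions = 10

10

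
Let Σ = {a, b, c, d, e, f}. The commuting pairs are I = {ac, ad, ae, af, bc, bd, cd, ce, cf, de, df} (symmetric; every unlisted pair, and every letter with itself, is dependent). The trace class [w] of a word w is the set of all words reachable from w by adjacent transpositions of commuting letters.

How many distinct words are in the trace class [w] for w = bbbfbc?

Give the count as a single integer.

6

#0=b has no predecessor
#1=b depends on [0:b]
#2=b depends on [1:b]
#3=f depends on [2:b]
#4=b depends on [3:f]
#5=c has no predecessor
sources: [0:b, 5:c]
N(rest) = Σ N(rest − s) over sources s of rest; N(one piece) = 1:
  size 1 → [4]=1  [5]=1
  size 2 → [3,4]=1  [4,5]=2
  size 3 → [2,3,4]=1  [3,4,5]=3
  size 4 → [1,2,3,4]=1  [2,3,4,5]=4
  first=0(b) contributes 5
  first=5(c) contributes 1
|[w]| = 6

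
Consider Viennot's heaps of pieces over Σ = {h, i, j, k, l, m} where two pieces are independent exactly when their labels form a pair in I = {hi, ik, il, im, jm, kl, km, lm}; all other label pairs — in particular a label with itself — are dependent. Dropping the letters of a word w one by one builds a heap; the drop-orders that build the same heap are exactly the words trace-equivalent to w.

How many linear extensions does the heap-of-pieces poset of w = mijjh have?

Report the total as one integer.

4

#0=m has no predecessor
#1=i has no predecessor
#2=j depends on [1:i]
#3=j depends on [2:j]
#4=h depends on [0:m, 3:j]
sources: [0:m, 1:i]
N(rest) = Σ N(rest − s) over sources s of rest; N(one piece) = 1:
  size 1 → [4]=1
  size 2 → [0,4]=1  [3,4]=1
  size 3 → [0,3,4]=2  [2,3,4]=1
  first=0(m) contributes 1
  first=1(i) contributes 3
|[w]| = 4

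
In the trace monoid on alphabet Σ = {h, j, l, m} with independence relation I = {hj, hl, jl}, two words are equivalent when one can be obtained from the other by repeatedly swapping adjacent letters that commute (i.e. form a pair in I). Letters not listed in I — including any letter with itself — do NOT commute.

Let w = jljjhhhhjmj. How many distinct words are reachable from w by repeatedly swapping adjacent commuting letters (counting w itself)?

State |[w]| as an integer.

piece 0:j — minimal
piece 1:l — minimal
piece 2:j rests on {0:j}
piece 3:j rests on {2:j}
piece 4:h — minimal
piece 5:h rests on {4:h}
piece 6:h rests on {5:h}
piece 7:h rests on {6:h}
piece 8:j rests on {3:j}
piece 9:m rests on {1:l, 7:h, 8:j}
piece 10:j rests on {9:m}
minimal pieces: {0:j, 1:l, 4:h}
ways to finish when only these pieces remain (= sum over removing one remaining piece with nothing left below it):
  1 left: {10}→1
  2 left: {9,10}→1
  3 left: {1,9,10}→1  {7,9,10}→1  {8,9,10}→1
  4 left: {1,7,9,10}→2  {1,8,9,10}→2  {3,8,9,10}→1  {6,7,9,10}→1  {7,8,9,10}→2
  5 left: {1,3,8,9,10}→3  {1,6,7,9,10}→3  {1,7,8,9,10}→6  {2,3,8,9,10}→1  {3,7,8,9,10}→3  {5,6,7,9,10}→1  {6,7,8,9,10}→3
  6 left: {0,2,3,8,9,10}→1  {1,2,3,8,9,10}→4  {1,3,7,8,9,10}→12  {1,5,6,7,9,10}→4  {1,6,7,8,9,10}→12  {2,3,7,8,9,10}→4  {3,6,7,8,9,10}→6  {4,5,6,7,9,10}→1  {5,6,7,8,9,10}→4
  7 left: {0,1,2,3,8,9,10}→5  {0,2,3,7,8,9,10}→5  {1,2,3,7,8,9,10}→20  {1,3,6,7,8,9,10}→30  {1,4,5,6,7,9,10}→5  {1,5,6,7,8,9,10}→20  {2,3,6,7,8,9,10}→10  {3,5,6,7,8,9,10}→10  {4,5,6,7,8,9,10}→5
  8 left: {0,1,2,3,7,8,9,10}→30  {0,2,3,6,7,8,9,10}→15  {1,2,3,6,7,8,9,10}→60  {1,3,5,6,7,8,9,10}→60  {1,4,5,6,7,8,9,10}→30  {2,3,5,6,7,8,9,10}→20  {3,4,5,6,7,8,9,10}→15
  9 left: {0,1,2,3,6,7,8,9,10}→105  {0,2,3,5,6,7,8,9,10}→35  {1,2,3,5,6,7,8,9,10}→140  {1,3,4,5,6,7,8,9,10}→105  {2,3,4,5,6,7,8,9,10}→35
  placing 0:j first → 280 extensions
  placing 1:l first → 70 extensions
  placing 4:h first → 280 extensions
total linear extensions = 630

630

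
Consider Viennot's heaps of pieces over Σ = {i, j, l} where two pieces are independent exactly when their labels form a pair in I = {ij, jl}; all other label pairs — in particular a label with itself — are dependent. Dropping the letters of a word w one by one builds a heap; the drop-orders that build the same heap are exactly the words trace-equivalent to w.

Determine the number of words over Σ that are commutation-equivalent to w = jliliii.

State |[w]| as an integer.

piece 0:j — minimal
piece 1:l — minimal
piece 2:i rests on {1:l}
piece 3:l rests on {2:i}
piece 4:i rests on {3:l}
piece 5:i rests on {4:i}
piece 6:i rests on {5:i}
minimal pieces: {0:j, 1:l}
ways to finish when only these pieces remain (= sum over removing one remaining piece with nothing left below it):
  1 left: {0}→1  {6}→1
  2 left: {0,6}→2  {5,6}→1
  3 left: {0,5,6}→3  {4,5,6}→1
  4 left: {0,4,5,6}→4  {3,4,5,6}→1
  5 left: {0,3,4,5,6}→5  {2,3,4,5,6}→1
  placing 0:j first → 1 extensions
  placing 1:l first → 6 extensions
total linear extensions = 7

7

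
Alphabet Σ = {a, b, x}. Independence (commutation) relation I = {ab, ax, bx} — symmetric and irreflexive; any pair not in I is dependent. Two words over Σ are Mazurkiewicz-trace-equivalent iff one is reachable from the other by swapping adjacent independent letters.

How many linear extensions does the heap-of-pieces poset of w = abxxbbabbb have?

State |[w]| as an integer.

0(a) covers ∅
1(b) covers ∅
2(x) covers ∅
3(x) covers 2:x
4(b) covers 1:b
5(b) covers 4:b
6(a) covers 0:a
7(b) covers 5:b
8(b) covers 7:b
9(b) covers 8:b
floor of heap: 0:a, 1:b, 2:x
completions by unplaced set U, small U first (add the entries for U minus each lowest piece of U):
  |U|=1: {3}:1  {6}:1  {9}:1
  |U|=2: {0,6}:1  {2,3}:1  {3,6}:2  {3,9}:2  {6,9}:2  {8,9}:1
  |U|=3: {0,3,6}:3  {0,6,9}:3  {2,3,6}:3  {2,3,9}:3  {3,6,9}:6  {3,8,9}:3  {6,8,9}:3  {7,8,9}:1
  |U|=4: {0,2,3,6}:6  {0,3,6,9}:12  {0,6,8,9}:6  {2,3,6,9}:12  {2,3,8,9}:6  {3,6,8,9}:12  {3,7,8,9}:4  {5,7,8,9}:1  {6,7,8,9}:4
  |U|=5: {0,2,3,6,9}:30  {0,3,6,8,9}:30  {0,6,7,8,9}:10  {2,3,6,8,9}:30  {2,3,7,8,9}:10  {3,5,7,8,9}:5  {3,6,7,8,9}:20  {4,5,7,8,9}:1  {5,6,7,8,9}:5
  |U|=6: {0,2,3,6,8,9}:90  {0,3,6,7,8,9}:60  {0,5,6,7,8,9}:15  {1,4,5,7,8,9}:1  {2,3,5,7,8,9}:15  {2,3,6,7,8,9}:60  {3,4,5,7,8,9}:6  {3,5,6,7,8,9}:30  {4,5,6,7,8,9}:6
  |U|=7: {0,2,3,6,7,8,9}:210  {0,3,5,6,7,8,9}:105  {0,4,5,6,7,8,9}:21  {1,3,4,5,7,8,9}:7  {1,4,5,6,7,8,9}:7  {2,3,4,5,7,8,9}:21  {2,3,5,6,7,8,9}:105  {3,4,5,6,7,8,9}:42
  |U|=8: {0,1,4,5,6,7,8,9}:28  {0,2,3,5,6,7,8,9}:420  {0,3,4,5,6,7,8,9}:168  {1,2,3,4,5,7,8,9}:28  {1,3,4,5,6,7,8,9}:56  {2,3,4,5,6,7,8,9}:168
  start at 0(a): 252
  start at 1(b): 756
  start at 2(x): 252
sum over floor = 1260

1260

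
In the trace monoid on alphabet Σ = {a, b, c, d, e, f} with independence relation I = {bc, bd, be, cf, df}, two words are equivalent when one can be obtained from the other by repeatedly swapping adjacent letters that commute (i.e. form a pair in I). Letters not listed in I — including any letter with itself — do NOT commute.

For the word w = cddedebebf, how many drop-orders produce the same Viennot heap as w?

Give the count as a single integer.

0(c) covers ∅
1(d) covers 0:c
2(d) covers 1:d
3(e) covers 2:d
4(d) covers 3:e
5(e) covers 4:d
6(b) covers ∅
7(e) covers 5:e
8(b) covers 6:b
9(f) covers 7:e, 8:b
floor of heap: 0:c, 6:b
completions by unplaced set U, small U first (add the entries for U minus each lowest piece of U):
  |U|=1: {9}:1
  |U|=2: {7,9}:1  {8,9}:1
  |U|=3: {5,7,9}:1  {6,8,9}:1  {7,8,9}:2
  |U|=4: {4,5,7,9}:1  {5,7,8,9}:3  {6,7,8,9}:3
  |U|=5: {3,4,5,7,9}:1  {4,5,7,8,9}:4  {5,6,7,8,9}:6
  |U|=6: {2,3,4,5,7,9}:1  {3,4,5,7,8,9}:5  {4,5,6,7,8,9}:10
  |U|=7: {1,2,3,4,5,7,9}:1  {2,3,4,5,7,8,9}:6  {3,4,5,6,7,8,9}:15
  |U|=8: {0,1,2,3,4,5,7,9}:1  {1,2,3,4,5,7,8,9}:7  {2,3,4,5,6,7,8,9}:21
  start at 0(c): 28
  start at 6(b): 8
sum over floor = 36

36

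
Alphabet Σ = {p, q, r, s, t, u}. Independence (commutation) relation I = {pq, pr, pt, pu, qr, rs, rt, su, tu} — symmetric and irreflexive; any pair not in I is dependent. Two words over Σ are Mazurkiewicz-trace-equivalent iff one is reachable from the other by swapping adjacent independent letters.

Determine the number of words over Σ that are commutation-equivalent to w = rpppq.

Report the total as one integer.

20

0(r) covers ∅
1(p) covers ∅
2(p) covers 1:p
3(p) covers 2:p
4(q) covers ∅
floor of heap: 0:r, 1:p, 4:q
completions by unplaced set U, small U first (add the entries for U minus each lowest piece of U):
  |U|=1: {0}:1  {3}:1  {4}:1
  |U|=2: {0,3}:2  {0,4}:2  {2,3}:1  {3,4}:2
  |U|=3: {0,2,3}:3  {0,3,4}:6  {1,2,3}:1  {2,3,4}:3
  start at 0(r): 4
  start at 1(p): 12
  start at 4(q): 4
sum over floor = 20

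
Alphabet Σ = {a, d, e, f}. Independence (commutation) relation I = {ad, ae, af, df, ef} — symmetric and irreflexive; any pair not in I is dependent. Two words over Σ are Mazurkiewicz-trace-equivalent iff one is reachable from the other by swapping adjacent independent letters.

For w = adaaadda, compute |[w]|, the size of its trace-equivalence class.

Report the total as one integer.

56

piece 0:a — minimal
piece 1:d — minimal
piece 2:a rests on {0:a}
piece 3:a rests on {2:a}
piece 4:a rests on {3:a}
piece 5:d rests on {1:d}
piece 6:d rests on {5:d}
piece 7:a rests on {4:a}
minimal pieces: {0:a, 1:d}
ways to finish when only these pieces remain (= sum over removing one remaining piece with nothing left below it):
  1 left: {6}→1  {7}→1
  2 left: {4,7}→1  {5,6}→1  {6,7}→2
  3 left: {1,5,6}→1  {3,4,7}→1  {4,6,7}→3  {5,6,7}→3
  4 left: {1,5,6,7}→4  {2,3,4,7}→1  {3,4,6,7}→4  {4,5,6,7}→6
  5 left: {0,2,3,4,7}→1  {1,4,5,6,7}→10  {2,3,4,6,7}→5  {3,4,5,6,7}→10
  6 left: {0,2,3,4,6,7}→6  {1,3,4,5,6,7}→20  {2,3,4,5,6,7}→15
  placing 0:a first → 35 extensions
  placing 1:d first → 21 extensions
total linear extensions = 56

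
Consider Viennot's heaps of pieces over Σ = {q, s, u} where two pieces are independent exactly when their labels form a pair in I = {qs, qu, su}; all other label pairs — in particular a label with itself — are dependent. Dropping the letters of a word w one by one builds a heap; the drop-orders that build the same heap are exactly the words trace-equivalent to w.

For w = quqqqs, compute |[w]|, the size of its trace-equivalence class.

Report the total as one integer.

0(q) covers ∅
1(u) covers ∅
2(q) covers 0:q
3(q) covers 2:q
4(q) covers 3:q
5(s) covers ∅
floor of heap: 0:q, 1:u, 5:s
completions by unplaced set U, small U first (add the entries for U minus each lowest piece of U):
  |U|=1: {1}:1  {4}:1  {5}:1
  |U|=2: {1,4}:2  {1,5}:2  {3,4}:1  {4,5}:2
  |U|=3: {1,3,4}:3  {1,4,5}:6  {2,3,4}:1  {3,4,5}:3
  |U|=4: {0,2,3,4}:1  {1,2,3,4}:4  {1,3,4,5}:12  {2,3,4,5}:4
  start at 0(q): 20
  start at 1(u): 5
  start at 5(s): 5
sum over floor = 30

30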